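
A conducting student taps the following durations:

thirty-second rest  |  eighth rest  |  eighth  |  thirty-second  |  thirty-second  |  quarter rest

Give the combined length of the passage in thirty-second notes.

19

Working in thirty-second notes: thirty-second rest = 1; eighth rest = 4; eighth = 4; thirty-second = 1; thirty-second = 1; quarter rest = 8.
Sum: 1 + 4 + 4 + 1 + 1 + 8 = 19 thirty-second notes.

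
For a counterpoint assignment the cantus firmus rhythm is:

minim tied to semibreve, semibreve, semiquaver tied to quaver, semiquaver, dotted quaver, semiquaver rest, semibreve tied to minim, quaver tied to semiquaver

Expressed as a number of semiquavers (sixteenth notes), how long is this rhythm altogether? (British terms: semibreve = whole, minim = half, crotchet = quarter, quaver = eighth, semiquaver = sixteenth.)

Working in sixteenth notes: minim tied to semibreve (minim + semibreve) = 24; semibreve = 16; semiquaver tied to quaver (semiquaver + quaver) = 3; semiquaver = 1; dotted quaver = 3; semiquaver rest = 1; semibreve tied to minim (semibreve + minim) = 24; quaver tied to semiquaver (quaver + semiquaver) = 3.
Total: 24 + 16 + 3 + 1 + 3 + 1 + 24 + 3 = 75 sixteenth notes.

75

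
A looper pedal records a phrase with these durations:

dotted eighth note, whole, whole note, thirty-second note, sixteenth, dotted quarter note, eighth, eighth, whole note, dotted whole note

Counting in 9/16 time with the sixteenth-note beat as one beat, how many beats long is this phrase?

86.5

One sixteenth-note beat = 2 thirty-second notes.
In thirty-second notes: dotted eighth note = 6; whole = 32; whole note = 32; thirty-second note = 1; sixteenth = 2; dotted quarter note = 12; eighth = 4; eighth = 4; whole note = 32; dotted whole note = 48.
Altogether 6 + 32 + 32 + 1 + 2 + 12 + 4 + 4 + 32 + 48 = 173.
173 ÷ 2 = 86.5 beats.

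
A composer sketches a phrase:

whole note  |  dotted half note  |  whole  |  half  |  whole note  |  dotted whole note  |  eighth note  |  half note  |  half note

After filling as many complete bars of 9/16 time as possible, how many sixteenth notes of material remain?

One bar of 9/16 = 9 sixteenth notes.
Express everything in sixteenth notes: whole note = 16; dotted half note = 12; whole = 16; half = 8; whole note = 16; dotted whole note = 24; eighth note = 2; half note = 8; half note = 8.
Adding: 16 + 12 + 16 + 8 + 16 + 24 + 2 + 8 + 8 = 110.
110 ÷ 9 = 12 complete bars with 2 sixteenth notes remaining.

2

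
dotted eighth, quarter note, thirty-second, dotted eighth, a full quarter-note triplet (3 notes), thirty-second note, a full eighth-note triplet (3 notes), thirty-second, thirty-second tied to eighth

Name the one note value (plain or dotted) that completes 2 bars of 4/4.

dotted quarter note

2 bars of 4/4 = 64 thirty-second notes.
Express everything in thirty-second notes: dotted eighth = 6; quarter note = 8; thirty-second = 1; dotted eighth = 6; a full quarter-note triplet (3 notes) (three triplet quarters span one half) = 16; thirty-second note = 1; a full eighth-note triplet (3 notes) (three triplet eighths span one quarter) = 8; thirty-second = 1; thirty-second tied to eighth (thirty-second + eighth) = 5.
Sum: 6 + 8 + 1 + 6 + 16 + 1 + 8 + 1 + 5 = 52.
Remaining: 64 − 52 = 12 thirty-second notes, which is a dotted quarter note.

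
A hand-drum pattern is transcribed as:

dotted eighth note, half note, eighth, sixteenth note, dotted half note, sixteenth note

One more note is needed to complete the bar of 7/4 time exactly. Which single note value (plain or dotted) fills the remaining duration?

The bar of 7/4 = 28 sixteenth notes.
Working in sixteenth notes: dotted eighth note = 3; half note = 8; eighth = 2; sixteenth note = 1; dotted half note = 12; sixteenth note = 1.
Total: 3 + 8 + 2 + 1 + 12 + 1 = 27.
Remaining: 28 − 27 = 1 sixteenth note, which is a sixteenth note.

sixteenth note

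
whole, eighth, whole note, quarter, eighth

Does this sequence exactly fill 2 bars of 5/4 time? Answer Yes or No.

Yes

One bar of 5/4 = 10 eighth notes, so 2 bars = 20.
Each duration in eighth notes: whole = 8; eighth = 1; whole note = 8; quarter = 2; eighth = 1.
Altogether 8 + 1 + 8 + 2 + 1 = 20.
20 equals 20, so the answer is Yes.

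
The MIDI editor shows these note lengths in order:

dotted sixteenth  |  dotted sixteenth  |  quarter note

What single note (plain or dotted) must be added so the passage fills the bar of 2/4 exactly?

The bar of 2/4 = 16 thirty-second notes.
Working in thirty-second notes: dotted sixteenth = 3; dotted sixteenth = 3; quarter note = 8.
Altogether 3 + 3 + 8 = 14.
Remaining: 16 − 14 = 2 thirty-second notes, which is a sixteenth note.

sixteenth note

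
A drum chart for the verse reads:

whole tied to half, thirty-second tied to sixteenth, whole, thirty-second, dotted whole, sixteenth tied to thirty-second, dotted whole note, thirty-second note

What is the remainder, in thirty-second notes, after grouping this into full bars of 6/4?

40

One bar of 6/4 = 48 thirty-second notes.
In thirty-second notes: whole tied to half (whole + half) = 48; thirty-second tied to sixteenth (thirty-second + sixteenth) = 3; whole = 32; thirty-second = 1; dotted whole = 48; sixteenth tied to thirty-second (sixteenth + thirty-second) = 3; dotted whole note = 48; thirty-second note = 1.
Total: 48 + 3 + 32 + 1 + 48 + 3 + 48 + 1 = 184.
184 ÷ 48 = 3 complete bars with 40 thirty-second notes remaining.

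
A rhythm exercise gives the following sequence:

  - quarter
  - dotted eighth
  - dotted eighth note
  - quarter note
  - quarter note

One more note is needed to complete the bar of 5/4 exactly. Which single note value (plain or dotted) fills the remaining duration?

eighth note

The bar of 5/4 = 20 sixteenth notes.
Convert each value to sixteenth notes: quarter = 4; dotted eighth = 3; dotted eighth note = 3; quarter note = 4; quarter note = 4.
Sum: 4 + 3 + 3 + 4 + 4 = 18.
Remaining: 20 − 18 = 2 sixteenth notes, which is a eighth note.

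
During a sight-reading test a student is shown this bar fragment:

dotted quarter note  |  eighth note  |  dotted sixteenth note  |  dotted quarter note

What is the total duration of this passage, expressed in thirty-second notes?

Convert each value to thirty-second notes: dotted quarter note = 12; eighth note = 4; dotted sixteenth note = 3; dotted quarter note = 12.
Altogether 12 + 4 + 3 + 12 = 31 thirty-second notes.

31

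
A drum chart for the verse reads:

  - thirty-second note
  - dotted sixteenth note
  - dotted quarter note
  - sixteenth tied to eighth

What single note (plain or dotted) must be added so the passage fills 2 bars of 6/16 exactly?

2 bars of 6/16 = 24 thirty-second notes.
In thirty-second notes: thirty-second note = 1; dotted sixteenth note = 3; dotted quarter note = 12; sixteenth tied to eighth (sixteenth + eighth) = 6.
Adding: 1 + 3 + 12 + 6 = 22.
Remaining: 24 − 22 = 2 thirty-second notes, which is a sixteenth note.

sixteenth note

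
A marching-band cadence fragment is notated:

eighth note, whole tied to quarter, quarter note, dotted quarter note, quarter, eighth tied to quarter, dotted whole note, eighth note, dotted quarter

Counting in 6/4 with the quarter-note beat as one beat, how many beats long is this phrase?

One quarter-note beat = 2 eighth notes.
Working in eighth notes: eighth note = 1; whole tied to quarter (whole + quarter) = 10; quarter note = 2; dotted quarter note = 3; quarter = 2; eighth tied to quarter (eighth + quarter) = 3; dotted whole note = 12; eighth note = 1; dotted quarter = 3.
Sum: 1 + 10 + 2 + 3 + 2 + 3 + 12 + 1 + 3 = 37.
37 ÷ 2 = 18.5 beats.

18.5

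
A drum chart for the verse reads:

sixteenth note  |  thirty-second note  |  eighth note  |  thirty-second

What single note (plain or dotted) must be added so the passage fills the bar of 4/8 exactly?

quarter note

The bar of 4/8 = 16 thirty-second notes.
Convert each value to thirty-second notes: sixteenth note = 2; thirty-second note = 1; eighth note = 4; thirty-second = 1.
Adding: 2 + 1 + 4 + 1 = 8.
Remaining: 16 − 8 = 8 thirty-second notes, which is a quarter note.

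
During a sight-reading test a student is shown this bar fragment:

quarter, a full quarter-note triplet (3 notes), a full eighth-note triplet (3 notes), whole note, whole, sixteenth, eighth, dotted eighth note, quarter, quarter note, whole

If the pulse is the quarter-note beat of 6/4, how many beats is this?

19.5

One quarter-note beat = 4 sixteenth notes.
Express everything in sixteenth notes: quarter = 4; a full quarter-note triplet (3 notes) (three triplet quarters span one half) = 8; a full eighth-note triplet (3 notes) (three triplet eighths span one quarter) = 4; whole note = 16; whole = 16; sixteenth = 1; eighth = 2; dotted eighth note = 3; quarter = 4; quarter note = 4; whole = 16.
Sum: 4 + 8 + 4 + 16 + 16 + 1 + 2 + 3 + 4 + 4 + 16 = 78.
78 ÷ 4 = 19.5 beats.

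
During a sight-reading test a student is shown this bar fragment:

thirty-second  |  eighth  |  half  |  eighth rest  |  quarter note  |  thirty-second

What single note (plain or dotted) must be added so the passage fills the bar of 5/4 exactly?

dotted eighth note

The bar of 5/4 = 40 thirty-second notes.
Working in thirty-second notes: thirty-second = 1; eighth = 4; half = 16; eighth rest = 4; quarter note = 8; thirty-second = 1.
Adding: 1 + 4 + 16 + 4 + 8 + 1 = 34.
Remaining: 40 − 34 = 6 thirty-second notes, which is a dotted eighth note.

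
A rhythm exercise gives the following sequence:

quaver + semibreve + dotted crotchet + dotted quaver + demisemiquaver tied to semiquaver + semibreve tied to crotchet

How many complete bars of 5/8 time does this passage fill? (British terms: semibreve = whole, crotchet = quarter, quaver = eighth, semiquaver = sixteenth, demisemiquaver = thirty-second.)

One bar of 5/8 = 20 thirty-second notes.
Each duration in thirty-second notes: quaver = 4; semibreve = 32; dotted crotchet = 12; dotted quaver = 6; demisemiquaver tied to semiquaver (demisemiquaver + semiquaver) = 3; semibreve tied to crotchet (semibreve + crotchet) = 40.
Total: 4 + 32 + 12 + 6 + 3 + 40 = 97.
97 ÷ 20 = 4 complete bars with 17 left over.

4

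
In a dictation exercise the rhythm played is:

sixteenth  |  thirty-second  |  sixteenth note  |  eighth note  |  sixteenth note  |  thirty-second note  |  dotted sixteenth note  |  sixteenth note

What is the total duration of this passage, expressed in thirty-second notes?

Working in thirty-second notes: sixteenth = 2; thirty-second = 1; sixteenth note = 2; eighth note = 4; sixteenth note = 2; thirty-second note = 1; dotted sixteenth note = 3; sixteenth note = 2.
Adding: 2 + 1 + 2 + 4 + 2 + 1 + 3 + 2 = 17 thirty-second notes.

17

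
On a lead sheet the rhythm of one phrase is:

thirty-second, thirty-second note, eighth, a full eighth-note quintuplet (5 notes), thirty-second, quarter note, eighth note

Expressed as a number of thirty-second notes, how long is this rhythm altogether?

35

Each duration in thirty-second notes: thirty-second = 1; thirty-second note = 1; eighth = 4; a full eighth-note quintuplet (5 notes) (five quintuplet eighths span one half) = 16; thirty-second = 1; quarter note = 8; eighth note = 4.
Total: 1 + 1 + 4 + 16 + 1 + 8 + 4 = 35 thirty-second notes.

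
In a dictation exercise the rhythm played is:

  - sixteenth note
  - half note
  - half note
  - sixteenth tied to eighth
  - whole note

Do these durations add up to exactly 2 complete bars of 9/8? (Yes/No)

Yes

One bar of 9/8 = 18 sixteenth notes, so 2 bars = 36.
Convert each value to sixteenth notes: sixteenth note = 1; half note = 8; half note = 8; sixteenth tied to eighth (sixteenth + eighth) = 3; whole note = 16.
Altogether 1 + 8 + 8 + 3 + 16 = 36.
36 equals 36, so the answer is Yes.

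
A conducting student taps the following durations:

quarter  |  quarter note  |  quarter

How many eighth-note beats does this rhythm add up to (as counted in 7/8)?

6

One eighth-note beat = 2 sixteenth notes.
Convert each value to sixteenth notes: quarter = 4; quarter note = 4; quarter = 4.
Sum: 4 + 4 + 4 = 12.
12 ÷ 2 = 6 beats.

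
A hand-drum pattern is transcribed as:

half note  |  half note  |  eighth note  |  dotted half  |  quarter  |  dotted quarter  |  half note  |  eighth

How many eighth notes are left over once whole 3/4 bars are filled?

One bar of 3/4 = 6 eighth notes.
Working in eighth notes: half note = 4; half note = 4; eighth note = 1; dotted half = 6; quarter = 2; dotted quarter = 3; half note = 4; eighth = 1.
Altogether 4 + 4 + 1 + 6 + 2 + 3 + 4 + 1 = 25.
25 ÷ 6 = 4 complete bars with 1 eighth note remaining.

1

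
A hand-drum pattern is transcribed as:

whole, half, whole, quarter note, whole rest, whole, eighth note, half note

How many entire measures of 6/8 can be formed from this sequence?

One bar of 6/8 = 6 eighth notes.
Express everything in eighth notes: whole = 8; half = 4; whole = 8; quarter note = 2; whole rest = 8; whole = 8; eighth note = 1; half note = 4.
Adding: 8 + 4 + 8 + 2 + 8 + 8 + 1 + 4 = 43.
43 ÷ 6 = 7 complete bars with 1 left over.

7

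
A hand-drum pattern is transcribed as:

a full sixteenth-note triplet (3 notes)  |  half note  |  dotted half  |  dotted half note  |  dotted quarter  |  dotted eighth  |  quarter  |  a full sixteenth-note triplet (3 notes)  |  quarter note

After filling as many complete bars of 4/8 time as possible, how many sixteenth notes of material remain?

One bar of 4/8 = 8 sixteenth notes.
Convert each value to sixteenth notes: a full sixteenth-note triplet (3 notes) (three triplet sixteenths span one eighth) = 2; half note = 8; dotted half = 12; dotted half note = 12; dotted quarter = 6; dotted eighth = 3; quarter = 4; a full sixteenth-note triplet (3 notes) (three triplet sixteenths span one eighth) = 2; quarter note = 4.
Total: 2 + 8 + 12 + 12 + 6 + 3 + 4 + 2 + 4 = 53.
53 ÷ 8 = 6 complete bars with 5 sixteenth notes remaining.

5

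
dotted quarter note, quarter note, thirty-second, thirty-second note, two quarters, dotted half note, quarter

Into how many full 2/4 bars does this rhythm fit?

One bar of 2/4 = 16 thirty-second notes.
Working in thirty-second notes: dotted quarter note = 12; quarter note = 8; thirty-second = 1; thirty-second note = 1; quarter = 8; quarter = 8; dotted half note = 24; quarter = 8.
Altogether 12 + 8 + 1 + 1 + 8 + 8 + 24 + 8 = 70.
70 ÷ 16 = 4 complete bars with 6 left over.

4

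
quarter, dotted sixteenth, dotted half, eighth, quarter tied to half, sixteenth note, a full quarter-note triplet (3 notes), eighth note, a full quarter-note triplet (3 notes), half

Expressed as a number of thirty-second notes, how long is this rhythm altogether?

Express everything in thirty-second notes: quarter = 8; dotted sixteenth = 3; dotted half = 24; eighth = 4; quarter tied to half (quarter + half) = 24; sixteenth note = 2; a full quarter-note triplet (3 notes) (three triplet quarters span one half) = 16; eighth note = 4; a full quarter-note triplet (3 notes) (three triplet quarters span one half) = 16; half = 16.
Altogether 8 + 3 + 24 + 4 + 24 + 2 + 16 + 4 + 16 + 16 = 117 thirty-second notes.

117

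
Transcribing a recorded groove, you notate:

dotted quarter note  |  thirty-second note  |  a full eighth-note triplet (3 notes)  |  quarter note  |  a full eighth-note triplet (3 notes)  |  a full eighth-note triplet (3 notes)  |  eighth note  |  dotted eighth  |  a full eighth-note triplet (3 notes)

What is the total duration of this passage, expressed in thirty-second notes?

63

Each duration in thirty-second notes: dotted quarter note = 12; thirty-second note = 1; a full eighth-note triplet (3 notes) (three triplet eighths span one quarter) = 8; quarter note = 8; a full eighth-note triplet (3 notes) (three triplet eighths span one quarter) = 8; a full eighth-note triplet (3 notes) (three triplet eighths span one quarter) = 8; eighth note = 4; dotted eighth = 6; a full eighth-note triplet (3 notes) (three triplet eighths span one quarter) = 8.
Sum: 12 + 1 + 8 + 8 + 8 + 8 + 4 + 6 + 8 = 63 thirty-second notes.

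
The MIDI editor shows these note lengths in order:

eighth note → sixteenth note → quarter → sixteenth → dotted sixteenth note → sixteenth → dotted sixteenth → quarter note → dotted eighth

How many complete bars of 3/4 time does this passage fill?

One bar of 3/4 = 24 thirty-second notes.
Working in thirty-second notes: eighth note = 4; sixteenth note = 2; quarter = 8; sixteenth = 2; dotted sixteenth note = 3; sixteenth = 2; dotted sixteenth = 3; quarter note = 8; dotted eighth = 6.
Altogether 4 + 2 + 8 + 2 + 3 + 2 + 3 + 8 + 6 = 38.
38 ÷ 24 = 1 complete bar with 14 left over.

1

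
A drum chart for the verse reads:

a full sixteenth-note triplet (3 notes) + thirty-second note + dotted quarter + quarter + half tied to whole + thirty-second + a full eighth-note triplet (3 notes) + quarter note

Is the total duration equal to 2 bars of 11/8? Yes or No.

No

One bar of 11/8 = 44 thirty-second notes, so 2 bars = 88.
Express everything in thirty-second notes: a full sixteenth-note triplet (3 notes) (three triplet sixteenths span one eighth) = 4; thirty-second note = 1; dotted quarter = 12; quarter = 8; half tied to whole (half + whole) = 48; thirty-second = 1; a full eighth-note triplet (3 notes) (three triplet eighths span one quarter) = 8; quarter note = 8.
Adding: 4 + 1 + 12 + 8 + 48 + 1 + 8 + 8 = 90.
90 exceeds 88, so the answer is No.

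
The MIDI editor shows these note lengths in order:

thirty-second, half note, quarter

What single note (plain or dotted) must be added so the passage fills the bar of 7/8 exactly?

dotted sixteenth note

The bar of 7/8 = 28 thirty-second notes.
Each duration in thirty-second notes: thirty-second = 1; half note = 16; quarter = 8.
Sum: 1 + 16 + 8 = 25.
Remaining: 28 − 25 = 3 thirty-second notes, which is a dotted sixteenth note.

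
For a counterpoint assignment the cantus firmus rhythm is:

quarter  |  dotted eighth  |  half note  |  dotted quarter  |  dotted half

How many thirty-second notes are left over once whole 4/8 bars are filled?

One bar of 4/8 = 8 sixteenth notes.
Each duration in sixteenth notes: quarter = 4; dotted eighth = 3; half note = 8; dotted quarter = 6; dotted half = 12.
Adding: 4 + 3 + 8 + 6 + 12 = 33.
33 ÷ 8 = 4 complete bars with 1 sixteenth note remaining = 2 thirty-second notes.

2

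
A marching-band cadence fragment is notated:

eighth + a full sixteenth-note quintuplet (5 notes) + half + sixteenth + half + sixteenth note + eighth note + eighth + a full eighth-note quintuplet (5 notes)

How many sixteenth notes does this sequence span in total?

36

Each duration in sixteenth notes: eighth = 2; a full sixteenth-note quintuplet (5 notes) (five quintuplet sixteenths span one quarter) = 4; half = 8; sixteenth = 1; half = 8; sixteenth note = 1; eighth note = 2; eighth = 2; a full eighth-note quintuplet (5 notes) (five quintuplet eighths span one half) = 8.
Sum: 2 + 4 + 8 + 1 + 8 + 1 + 2 + 2 + 8 = 36 sixteenth notes.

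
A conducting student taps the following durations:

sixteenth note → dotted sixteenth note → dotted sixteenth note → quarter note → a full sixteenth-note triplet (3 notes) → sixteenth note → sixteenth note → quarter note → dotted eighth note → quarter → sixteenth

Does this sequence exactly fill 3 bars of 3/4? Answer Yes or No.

One bar of 3/4 = 24 thirty-second notes, so 3 bars = 72.
In thirty-second notes: sixteenth note = 2; dotted sixteenth note = 3; dotted sixteenth note = 3; quarter note = 8; a full sixteenth-note triplet (3 notes) (three triplet sixteenths span one eighth) = 4; sixteenth note = 2; sixteenth note = 2; quarter note = 8; dotted eighth note = 6; quarter = 8; sixteenth = 2.
Adding: 2 + 3 + 3 + 8 + 4 + 2 + 2 + 8 + 6 + 8 + 2 = 48.
48 falls short of 72, so the answer is No.

No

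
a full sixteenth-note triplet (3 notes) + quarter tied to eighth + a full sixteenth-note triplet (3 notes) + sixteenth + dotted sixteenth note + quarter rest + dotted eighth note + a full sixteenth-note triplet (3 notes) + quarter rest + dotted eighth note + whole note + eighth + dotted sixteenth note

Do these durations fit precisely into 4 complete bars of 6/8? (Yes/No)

One bar of 6/8 = 24 thirty-second notes, so 4 bars = 96.
Working in thirty-second notes: a full sixteenth-note triplet (3 notes) (three triplet sixteenths span one eighth) = 4; quarter tied to eighth (quarter + eighth) = 12; a full sixteenth-note triplet (3 notes) (three triplet sixteenths span one eighth) = 4; sixteenth = 2; dotted sixteenth note = 3; quarter rest = 8; dotted eighth note = 6; a full sixteenth-note triplet (3 notes) (three triplet sixteenths span one eighth) = 4; quarter rest = 8; dotted eighth note = 6; whole note = 32; eighth = 4; dotted sixteenth note = 3.
Altogether 4 + 12 + 4 + 2 + 3 + 8 + 6 + 4 + 8 + 6 + 32 + 4 + 3 = 96.
96 equals 96, so the answer is Yes.

Yes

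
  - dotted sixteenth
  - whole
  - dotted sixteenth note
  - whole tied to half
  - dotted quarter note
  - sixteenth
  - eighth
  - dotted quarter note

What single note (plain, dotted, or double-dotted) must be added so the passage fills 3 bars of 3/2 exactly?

3 bars of 3/2 = 144 thirty-second notes.
Convert each value to thirty-second notes: dotted sixteenth = 3; whole = 32; dotted sixteenth note = 3; whole tied to half (whole + half) = 48; dotted quarter note = 12; sixteenth = 2; eighth = 4; dotted quarter note = 12.
Total: 3 + 32 + 3 + 48 + 12 + 2 + 4 + 12 = 116.
Remaining: 144 − 116 = 28 thirty-second notes, which is a double-dotted half note.

double-dotted half note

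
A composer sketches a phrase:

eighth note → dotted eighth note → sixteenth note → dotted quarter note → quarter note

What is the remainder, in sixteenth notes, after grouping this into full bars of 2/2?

One bar of 2/2 = 16 sixteenth notes.
Express everything in sixteenth notes: eighth note = 2; dotted eighth note = 3; sixteenth note = 1; dotted quarter note = 6; quarter note = 4.
Total: 2 + 3 + 1 + 6 + 4 = 16.
16 ÷ 16 = 1 complete bar with 0 sixteenth notes remaining.

0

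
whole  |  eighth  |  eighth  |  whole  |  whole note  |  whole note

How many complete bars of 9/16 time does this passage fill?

One bar of 9/16 = 9 sixteenth notes.
Each duration in sixteenth notes: whole = 16; eighth = 2; eighth = 2; whole = 16; whole note = 16; whole note = 16.
Altogether 16 + 2 + 2 + 16 + 16 + 16 = 68.
68 ÷ 9 = 7 complete bars with 5 left over.

7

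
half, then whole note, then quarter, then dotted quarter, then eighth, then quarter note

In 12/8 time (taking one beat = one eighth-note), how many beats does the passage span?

One eighth-note beat = 2 sixteenth notes.
Working in sixteenth notes: half = 8; whole note = 16; quarter = 4; dotted quarter = 6; eighth = 2; quarter note = 4.
Adding: 8 + 16 + 4 + 6 + 2 + 4 = 40.
40 ÷ 2 = 20 beats.

20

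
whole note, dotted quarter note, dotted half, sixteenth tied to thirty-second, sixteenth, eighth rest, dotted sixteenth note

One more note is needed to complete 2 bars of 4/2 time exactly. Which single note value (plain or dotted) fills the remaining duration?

2 bars of 4/2 = 128 thirty-second notes.
Convert each value to thirty-second notes: whole note = 32; dotted quarter note = 12; dotted half = 24; sixteenth tied to thirty-second (sixteenth + thirty-second) = 3; sixteenth = 2; eighth rest = 4; dotted sixteenth note = 3.
Adding: 32 + 12 + 24 + 3 + 2 + 4 + 3 = 80.
Remaining: 128 − 80 = 48 thirty-second notes, which is a dotted whole note.

dotted whole note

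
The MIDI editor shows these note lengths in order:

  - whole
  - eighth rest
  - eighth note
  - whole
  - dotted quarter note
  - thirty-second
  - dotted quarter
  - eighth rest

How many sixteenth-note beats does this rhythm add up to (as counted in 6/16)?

One sixteenth-note beat = 2 thirty-second notes.
Convert each value to thirty-second notes: whole = 32; eighth rest = 4; eighth note = 4; whole = 32; dotted quarter note = 12; thirty-second = 1; dotted quarter = 12; eighth rest = 4.
Adding: 32 + 4 + 4 + 32 + 12 + 1 + 12 + 4 = 101.
101 ÷ 2 = 50.5 beats.

50.5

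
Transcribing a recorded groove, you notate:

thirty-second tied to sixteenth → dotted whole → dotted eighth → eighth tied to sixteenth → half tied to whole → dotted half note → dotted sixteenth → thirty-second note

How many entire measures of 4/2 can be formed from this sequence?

2

One bar of 4/2 = 64 thirty-second notes.
Each duration in thirty-second notes: thirty-second tied to sixteenth (thirty-second + sixteenth) = 3; dotted whole = 48; dotted eighth = 6; eighth tied to sixteenth (eighth + sixteenth) = 6; half tied to whole (half + whole) = 48; dotted half note = 24; dotted sixteenth = 3; thirty-second note = 1.
Sum: 3 + 48 + 6 + 6 + 48 + 24 + 3 + 1 = 139.
139 ÷ 64 = 2 complete bars with 11 left over.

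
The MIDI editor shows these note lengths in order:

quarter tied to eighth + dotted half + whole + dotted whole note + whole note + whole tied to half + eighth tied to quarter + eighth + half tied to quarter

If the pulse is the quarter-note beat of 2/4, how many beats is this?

29.5

One quarter-note beat = 2 eighth notes.
Working in eighth notes: quarter tied to eighth (quarter + eighth) = 3; dotted half = 6; whole = 8; dotted whole note = 12; whole note = 8; whole tied to half (whole + half) = 12; eighth tied to quarter (eighth + quarter) = 3; eighth = 1; half tied to quarter (half + quarter) = 6.
Altogether 3 + 6 + 8 + 12 + 8 + 12 + 3 + 1 + 6 = 59.
59 ÷ 2 = 29.5 beats.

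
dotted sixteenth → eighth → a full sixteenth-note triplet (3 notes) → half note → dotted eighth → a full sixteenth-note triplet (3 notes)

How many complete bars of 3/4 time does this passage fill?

One bar of 3/4 = 24 thirty-second notes.
Express everything in thirty-second notes: dotted sixteenth = 3; eighth = 4; a full sixteenth-note triplet (3 notes) (three triplet sixteenths span one eighth) = 4; half note = 16; dotted eighth = 6; a full sixteenth-note triplet (3 notes) (three triplet sixteenths span one eighth) = 4.
Altogether 3 + 4 + 4 + 16 + 6 + 4 = 37.
37 ÷ 24 = 1 complete bar with 13 left over.

1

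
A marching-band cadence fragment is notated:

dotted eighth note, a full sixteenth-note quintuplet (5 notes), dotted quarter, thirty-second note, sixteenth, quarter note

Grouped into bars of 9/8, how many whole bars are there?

One bar of 9/8 = 36 thirty-second notes.
Working in thirty-second notes: dotted eighth note = 6; a full sixteenth-note quintuplet (5 notes) (five quintuplet sixteenths span one quarter) = 8; dotted quarter = 12; thirty-second note = 1; sixteenth = 2; quarter note = 8.
Total: 6 + 8 + 12 + 1 + 2 + 8 = 37.
37 ÷ 36 = 1 complete bar with 1 left over.

1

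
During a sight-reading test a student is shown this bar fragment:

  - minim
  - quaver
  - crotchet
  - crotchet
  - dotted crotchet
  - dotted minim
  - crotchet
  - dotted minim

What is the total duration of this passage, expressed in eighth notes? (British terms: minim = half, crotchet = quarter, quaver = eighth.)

26

In eighth notes: minim = 4; quaver = 1; crotchet = 2; crotchet = 2; dotted crotchet = 3; dotted minim = 6; crotchet = 2; dotted minim = 6.
Altogether 4 + 1 + 2 + 2 + 3 + 6 + 2 + 6 = 26 eighth notes.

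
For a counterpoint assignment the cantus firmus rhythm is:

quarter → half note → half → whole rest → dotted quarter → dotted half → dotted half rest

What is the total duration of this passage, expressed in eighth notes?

33

Convert each value to eighth notes: quarter = 2; half note = 4; half = 4; whole rest = 8; dotted quarter = 3; dotted half = 6; dotted half rest = 6.
Sum: 2 + 4 + 4 + 8 + 3 + 6 + 6 = 33 eighth notes.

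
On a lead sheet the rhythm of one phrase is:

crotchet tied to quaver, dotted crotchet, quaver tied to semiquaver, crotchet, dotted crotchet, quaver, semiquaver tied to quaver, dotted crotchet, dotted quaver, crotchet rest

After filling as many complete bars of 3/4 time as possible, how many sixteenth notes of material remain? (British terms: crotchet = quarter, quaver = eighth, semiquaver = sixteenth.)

One bar of 3/4 = 12 sixteenth notes.
Each duration in sixteenth notes: crotchet tied to quaver (crotchet + quaver) = 6; dotted crotchet = 6; quaver tied to semiquaver (quaver + semiquaver) = 3; crotchet = 4; dotted crotchet = 6; quaver = 2; semiquaver tied to quaver (semiquaver + quaver) = 3; dotted crotchet = 6; dotted quaver = 3; crotchet rest = 4.
Sum: 6 + 6 + 3 + 4 + 6 + 2 + 3 + 6 + 3 + 4 = 43.
43 ÷ 12 = 3 complete bars with 7 sixteenth notes remaining.

7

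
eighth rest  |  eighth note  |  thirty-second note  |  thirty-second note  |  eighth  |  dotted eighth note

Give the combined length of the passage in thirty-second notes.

Express everything in thirty-second notes: eighth rest = 4; eighth note = 4; thirty-second note = 1; thirty-second note = 1; eighth = 4; dotted eighth note = 6.
Adding: 4 + 4 + 1 + 1 + 4 + 6 = 20 thirty-second notes.

20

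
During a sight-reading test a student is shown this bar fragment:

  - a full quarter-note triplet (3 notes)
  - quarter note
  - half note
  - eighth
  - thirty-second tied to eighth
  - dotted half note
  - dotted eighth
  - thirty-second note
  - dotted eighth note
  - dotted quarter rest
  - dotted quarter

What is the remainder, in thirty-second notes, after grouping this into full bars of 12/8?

14

One bar of 12/8 = 48 thirty-second notes.
Convert each value to thirty-second notes: a full quarter-note triplet (3 notes) (three triplet quarters span one half) = 16; quarter note = 8; half note = 16; eighth = 4; thirty-second tied to eighth (thirty-second + eighth) = 5; dotted half note = 24; dotted eighth = 6; thirty-second note = 1; dotted eighth note = 6; dotted quarter rest = 12; dotted quarter = 12.
Adding: 16 + 8 + 16 + 4 + 5 + 24 + 6 + 1 + 6 + 12 + 12 = 110.
110 ÷ 48 = 2 complete bars with 14 thirty-second notes remaining.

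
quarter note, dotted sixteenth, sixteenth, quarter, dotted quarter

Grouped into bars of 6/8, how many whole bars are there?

1

One bar of 6/8 = 24 thirty-second notes.
Each duration in thirty-second notes: quarter note = 8; dotted sixteenth = 3; sixteenth = 2; quarter = 8; dotted quarter = 12.
Total: 8 + 3 + 2 + 8 + 12 = 33.
33 ÷ 24 = 1 complete bar with 9 left over.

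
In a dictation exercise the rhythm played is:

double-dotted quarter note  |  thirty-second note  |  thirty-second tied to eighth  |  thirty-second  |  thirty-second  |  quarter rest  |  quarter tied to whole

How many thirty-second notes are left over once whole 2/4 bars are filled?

6

One bar of 2/4 = 16 thirty-second notes.
In thirty-second notes: double-dotted quarter note = 14; thirty-second note = 1; thirty-second tied to eighth (thirty-second + eighth) = 5; thirty-second = 1; thirty-second = 1; quarter rest = 8; quarter tied to whole (quarter + whole) = 40.
Total: 14 + 1 + 5 + 1 + 1 + 8 + 40 = 70.
70 ÷ 16 = 4 complete bars with 6 thirty-second notes remaining.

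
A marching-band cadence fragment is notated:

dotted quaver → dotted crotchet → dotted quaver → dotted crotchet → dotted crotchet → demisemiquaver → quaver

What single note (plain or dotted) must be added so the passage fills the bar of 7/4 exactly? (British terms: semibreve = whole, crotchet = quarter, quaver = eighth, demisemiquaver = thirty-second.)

dotted sixteenth note

The bar of 7/4 = 56 thirty-second notes.
Each duration in thirty-second notes: dotted quaver = 6; dotted crotchet = 12; dotted quaver = 6; dotted crotchet = 12; dotted crotchet = 12; demisemiquaver = 1; quaver = 4.
Altogether 6 + 12 + 6 + 12 + 12 + 1 + 4 = 53.
Remaining: 56 − 53 = 3 thirty-second notes, which is a dotted sixteenth note.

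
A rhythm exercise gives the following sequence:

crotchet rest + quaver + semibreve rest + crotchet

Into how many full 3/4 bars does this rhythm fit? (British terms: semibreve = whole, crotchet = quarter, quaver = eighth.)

One bar of 3/4 = 6 eighth notes.
In eighth notes: crotchet rest = 2; quaver = 1; semibreve rest = 8; crotchet = 2.
Total: 2 + 1 + 8 + 2 = 13.
13 ÷ 6 = 2 complete bars with 1 left over.

2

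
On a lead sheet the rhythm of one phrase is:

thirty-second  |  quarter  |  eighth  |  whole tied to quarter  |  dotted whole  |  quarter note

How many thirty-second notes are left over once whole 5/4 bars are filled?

29

One bar of 5/4 = 40 thirty-second notes.
Working in thirty-second notes: thirty-second = 1; quarter = 8; eighth = 4; whole tied to quarter (whole + quarter) = 40; dotted whole = 48; quarter note = 8.
Total: 1 + 8 + 4 + 40 + 48 + 8 = 109.
109 ÷ 40 = 2 complete bars with 29 thirty-second notes remaining.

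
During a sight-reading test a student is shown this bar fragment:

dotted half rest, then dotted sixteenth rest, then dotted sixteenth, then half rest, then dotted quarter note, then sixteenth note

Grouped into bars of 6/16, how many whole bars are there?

5

One bar of 6/16 = 12 thirty-second notes.
Convert each value to thirty-second notes: dotted half rest = 24; dotted sixteenth rest = 3; dotted sixteenth = 3; half rest = 16; dotted quarter note = 12; sixteenth note = 2.
Altogether 24 + 3 + 3 + 16 + 12 + 2 = 60.
60 ÷ 12 = 5 complete bars with 0 left over.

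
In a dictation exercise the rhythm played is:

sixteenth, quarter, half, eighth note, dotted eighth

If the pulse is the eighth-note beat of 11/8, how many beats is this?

One eighth-note beat = 2 sixteenth notes.
Each duration in sixteenth notes: sixteenth = 1; quarter = 4; half = 8; eighth note = 2; dotted eighth = 3.
Sum: 1 + 4 + 8 + 2 + 3 = 18.
18 ÷ 2 = 9 beats.

9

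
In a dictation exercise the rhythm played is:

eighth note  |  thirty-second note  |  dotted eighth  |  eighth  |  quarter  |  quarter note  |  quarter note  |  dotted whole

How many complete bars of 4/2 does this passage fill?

1

One bar of 4/2 = 64 thirty-second notes.
Convert each value to thirty-second notes: eighth note = 4; thirty-second note = 1; dotted eighth = 6; eighth = 4; quarter = 8; quarter note = 8; quarter note = 8; dotted whole = 48.
Adding: 4 + 1 + 6 + 4 + 8 + 8 + 8 + 48 = 87.
87 ÷ 64 = 1 complete bar with 23 left over.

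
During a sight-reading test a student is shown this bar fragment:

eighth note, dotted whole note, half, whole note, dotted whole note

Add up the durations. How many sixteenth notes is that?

Each duration in sixteenth notes: eighth note = 2; dotted whole note = 24; half = 8; whole note = 16; dotted whole note = 24.
Altogether 2 + 24 + 8 + 16 + 24 = 74 sixteenth notes.

74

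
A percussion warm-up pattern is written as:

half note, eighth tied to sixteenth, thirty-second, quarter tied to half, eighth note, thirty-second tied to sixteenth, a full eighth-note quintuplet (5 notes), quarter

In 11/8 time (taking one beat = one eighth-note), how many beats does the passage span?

One eighth-note beat = 4 thirty-second notes.
In thirty-second notes: half note = 16; eighth tied to sixteenth (eighth + sixteenth) = 6; thirty-second = 1; quarter tied to half (quarter + half) = 24; eighth note = 4; thirty-second tied to sixteenth (thirty-second + sixteenth) = 3; a full eighth-note quintuplet (5 notes) (five quintuplet eighths span one half) = 16; quarter = 8.
Altogether 16 + 6 + 1 + 24 + 4 + 3 + 16 + 8 = 78.
78 ÷ 4 = 19.5 beats.

19.5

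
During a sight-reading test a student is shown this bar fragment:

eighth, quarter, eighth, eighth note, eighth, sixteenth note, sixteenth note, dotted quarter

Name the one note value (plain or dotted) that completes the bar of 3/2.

The bar of 3/2 = 24 sixteenth notes.
Each duration in sixteenth notes: eighth = 2; quarter = 4; eighth = 2; eighth note = 2; eighth = 2; sixteenth note = 1; sixteenth note = 1; dotted quarter = 6.
Altogether 2 + 4 + 2 + 2 + 2 + 1 + 1 + 6 = 20.
Remaining: 24 − 20 = 4 sixteenth notes, which is a quarter note.

quarter note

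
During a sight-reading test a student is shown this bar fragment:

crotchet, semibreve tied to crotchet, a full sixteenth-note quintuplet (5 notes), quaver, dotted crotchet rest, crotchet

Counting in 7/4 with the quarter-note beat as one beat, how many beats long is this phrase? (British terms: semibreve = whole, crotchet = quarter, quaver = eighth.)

One quarter-note beat = 2 eighth notes.
Convert each value to eighth notes: crotchet = 2; semibreve tied to crotchet (semibreve + crotchet) = 10; a full sixteenth-note quintuplet (5 notes) (five quintuplet sixteenths span one quarter) = 2; quaver = 1; dotted crotchet rest = 3; crotchet = 2.
Total: 2 + 10 + 2 + 1 + 3 + 2 = 20.
20 ÷ 2 = 10 beats.

10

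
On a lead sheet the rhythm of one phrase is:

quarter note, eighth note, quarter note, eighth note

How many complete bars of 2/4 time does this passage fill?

One bar of 2/4 = 4 eighth notes.
Working in eighth notes: quarter note = 2; eighth note = 1; quarter note = 2; eighth note = 1.
Total: 2 + 1 + 2 + 1 = 6.
6 ÷ 4 = 1 complete bar with 2 left over.

1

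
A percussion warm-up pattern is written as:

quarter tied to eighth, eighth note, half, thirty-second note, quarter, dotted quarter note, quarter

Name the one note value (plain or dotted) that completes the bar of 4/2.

dotted sixteenth note

The bar of 4/2 = 64 thirty-second notes.
In thirty-second notes: quarter tied to eighth (quarter + eighth) = 12; eighth note = 4; half = 16; thirty-second note = 1; quarter = 8; dotted quarter note = 12; quarter = 8.
Sum: 12 + 4 + 16 + 1 + 8 + 12 + 8 = 61.
Remaining: 64 − 61 = 3 thirty-second notes, which is a dotted sixteenth note.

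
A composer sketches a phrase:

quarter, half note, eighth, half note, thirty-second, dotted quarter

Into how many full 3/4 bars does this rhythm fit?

2

One bar of 3/4 = 24 thirty-second notes.
Convert each value to thirty-second notes: quarter = 8; half note = 16; eighth = 4; half note = 16; thirty-second = 1; dotted quarter = 12.
Altogether 8 + 16 + 4 + 16 + 1 + 12 = 57.
57 ÷ 24 = 2 complete bars with 9 left over.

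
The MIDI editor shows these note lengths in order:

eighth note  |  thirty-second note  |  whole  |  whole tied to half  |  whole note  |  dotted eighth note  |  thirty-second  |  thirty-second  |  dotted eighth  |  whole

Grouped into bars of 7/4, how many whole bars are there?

One bar of 7/4 = 56 thirty-second notes.
Express everything in thirty-second notes: eighth note = 4; thirty-second note = 1; whole = 32; whole tied to half (whole + half) = 48; whole note = 32; dotted eighth note = 6; thirty-second = 1; thirty-second = 1; dotted eighth = 6; whole = 32.
Sum: 4 + 1 + 32 + 48 + 32 + 6 + 1 + 1 + 6 + 32 = 163.
163 ÷ 56 = 2 complete bars with 51 left over.

2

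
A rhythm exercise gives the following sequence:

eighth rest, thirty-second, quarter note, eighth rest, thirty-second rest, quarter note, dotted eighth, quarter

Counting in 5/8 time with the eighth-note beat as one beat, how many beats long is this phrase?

One eighth-note beat = 4 thirty-second notes.
Working in thirty-second notes: eighth rest = 4; thirty-second = 1; quarter note = 8; eighth rest = 4; thirty-second rest = 1; quarter note = 8; dotted eighth = 6; quarter = 8.
Sum: 4 + 1 + 8 + 4 + 1 + 8 + 6 + 8 = 40.
40 ÷ 4 = 10 beats.

10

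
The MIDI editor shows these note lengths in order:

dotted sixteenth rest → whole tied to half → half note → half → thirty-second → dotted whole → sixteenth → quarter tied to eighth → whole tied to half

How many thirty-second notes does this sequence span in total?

Each duration in thirty-second notes: dotted sixteenth rest = 3; whole tied to half (whole + half) = 48; half note = 16; half = 16; thirty-second = 1; dotted whole = 48; sixteenth = 2; quarter tied to eighth (quarter + eighth) = 12; whole tied to half (whole + half) = 48.
Adding: 3 + 48 + 16 + 16 + 1 + 48 + 2 + 12 + 48 = 194 thirty-second notes.

194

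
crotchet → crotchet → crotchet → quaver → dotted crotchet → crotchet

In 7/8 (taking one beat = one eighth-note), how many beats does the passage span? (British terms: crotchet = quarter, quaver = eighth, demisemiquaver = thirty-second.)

12

One eighth-note beat = 2 sixteenth notes.
Each duration in sixteenth notes: crotchet = 4; crotchet = 4; crotchet = 4; quaver = 2; dotted crotchet = 6; crotchet = 4.
Sum: 4 + 4 + 4 + 2 + 6 + 4 = 24.
24 ÷ 2 = 12 beats.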